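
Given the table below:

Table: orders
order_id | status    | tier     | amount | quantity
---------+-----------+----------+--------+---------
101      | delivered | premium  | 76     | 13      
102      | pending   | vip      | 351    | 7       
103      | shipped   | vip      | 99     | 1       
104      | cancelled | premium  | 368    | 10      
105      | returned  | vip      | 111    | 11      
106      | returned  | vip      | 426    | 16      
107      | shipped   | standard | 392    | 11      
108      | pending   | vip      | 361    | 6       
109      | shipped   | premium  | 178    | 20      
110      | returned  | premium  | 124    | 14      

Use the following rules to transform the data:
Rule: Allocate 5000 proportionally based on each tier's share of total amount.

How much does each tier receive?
premium: 1500.4, standard: 788.42, vip: 2711.18

Step 1: Calculate total amount = 2486
Step 2: Calculate each tier's proportion:
  premium: 746/2486 = 30.01% → 1500.4
  standard: 392/2486 = 15.77% → 788.42
  vip: 1348/2486 = 54.22% → 2711.18
Step 3: Verify: sum of allocations ≈ 5000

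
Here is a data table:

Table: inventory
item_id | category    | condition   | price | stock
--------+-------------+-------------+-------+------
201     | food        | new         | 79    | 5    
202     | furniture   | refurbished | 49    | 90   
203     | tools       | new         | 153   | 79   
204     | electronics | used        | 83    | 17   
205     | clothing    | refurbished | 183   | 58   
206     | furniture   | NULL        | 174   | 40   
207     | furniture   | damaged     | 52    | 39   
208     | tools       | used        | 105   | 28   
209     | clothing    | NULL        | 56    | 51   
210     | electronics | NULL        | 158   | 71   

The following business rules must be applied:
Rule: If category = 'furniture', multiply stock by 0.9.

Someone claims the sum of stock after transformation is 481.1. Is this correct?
No, the correct result is 461.1.

Step 1: Calculate the correct sum after transformation
Step 2: Apply multiplier 0.9 to records where category = 'furniture'
Step 3: Correct result = 461.1
Step 4: Claimed result = 481.1
Step 5: 461.1 ≠ 481.1
Conclusion: The claimed result is incorrect. The correct answer is 461.1.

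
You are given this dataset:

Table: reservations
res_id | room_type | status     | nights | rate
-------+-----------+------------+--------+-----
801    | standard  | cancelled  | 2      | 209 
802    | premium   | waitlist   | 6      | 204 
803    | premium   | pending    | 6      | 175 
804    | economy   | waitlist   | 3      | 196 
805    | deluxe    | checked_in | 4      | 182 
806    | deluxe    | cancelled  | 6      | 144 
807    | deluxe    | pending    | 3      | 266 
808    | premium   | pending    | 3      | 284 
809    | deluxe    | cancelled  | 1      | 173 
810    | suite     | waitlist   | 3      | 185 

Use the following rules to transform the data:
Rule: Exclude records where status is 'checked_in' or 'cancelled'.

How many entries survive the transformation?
6

Step 1: Count records to exclude
  - 1 (checked_in) + 3 (cancelled) = 4 records
Step 2: Total records: 10
Step 3: Remaining = 10 - 4 = 6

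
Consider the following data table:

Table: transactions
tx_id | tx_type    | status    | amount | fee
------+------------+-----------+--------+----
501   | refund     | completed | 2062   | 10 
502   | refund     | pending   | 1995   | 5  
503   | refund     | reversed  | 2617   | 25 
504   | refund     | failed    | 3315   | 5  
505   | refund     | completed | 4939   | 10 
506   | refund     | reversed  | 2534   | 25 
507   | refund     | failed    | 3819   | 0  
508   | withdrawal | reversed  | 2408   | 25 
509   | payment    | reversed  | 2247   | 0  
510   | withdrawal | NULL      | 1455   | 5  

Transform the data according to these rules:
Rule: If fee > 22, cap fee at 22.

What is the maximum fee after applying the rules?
22

Step 1: Original maximum fee = 25
Step 2: Apply cap at 22
Step 3: 3 records had fee > 22 and were capped
Step 4: Maximum after transformation = 22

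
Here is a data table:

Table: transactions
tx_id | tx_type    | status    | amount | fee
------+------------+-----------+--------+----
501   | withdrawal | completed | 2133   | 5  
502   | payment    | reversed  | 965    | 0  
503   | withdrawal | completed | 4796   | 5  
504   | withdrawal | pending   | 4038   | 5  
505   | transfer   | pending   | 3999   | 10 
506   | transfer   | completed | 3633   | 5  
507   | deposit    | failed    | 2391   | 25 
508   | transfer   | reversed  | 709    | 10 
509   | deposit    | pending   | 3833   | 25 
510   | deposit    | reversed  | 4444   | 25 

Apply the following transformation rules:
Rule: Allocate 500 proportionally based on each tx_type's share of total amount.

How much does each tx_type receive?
deposit: 172.39, payment: 15.59, transfer: 134.79, withdrawal: 177.22

Step 1: Calculate total amount = 30941
Step 2: Calculate each tx_type's proportion:
  deposit: 10668/30941 = 34.48% → 172.39
  payment: 965/30941 = 3.12% → 15.59
  transfer: 8341/30941 = 26.96% → 134.79
  withdrawal: 10967/30941 = 35.44% → 177.22
Step 3: Verify: sum of allocations ≈ 500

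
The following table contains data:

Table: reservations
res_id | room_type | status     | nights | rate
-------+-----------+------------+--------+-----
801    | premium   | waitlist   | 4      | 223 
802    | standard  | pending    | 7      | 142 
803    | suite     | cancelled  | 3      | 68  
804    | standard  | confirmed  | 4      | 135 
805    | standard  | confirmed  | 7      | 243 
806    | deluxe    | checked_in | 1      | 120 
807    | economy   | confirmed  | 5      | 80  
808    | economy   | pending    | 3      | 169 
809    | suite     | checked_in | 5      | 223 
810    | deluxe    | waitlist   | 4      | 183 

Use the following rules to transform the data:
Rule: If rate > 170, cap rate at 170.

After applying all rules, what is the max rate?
170

Step 1: Original maximum rate = 243
Step 2: Apply cap at 170
Step 3: 4 records had rate > 170 and were capped
Step 4: Maximum after transformation = 170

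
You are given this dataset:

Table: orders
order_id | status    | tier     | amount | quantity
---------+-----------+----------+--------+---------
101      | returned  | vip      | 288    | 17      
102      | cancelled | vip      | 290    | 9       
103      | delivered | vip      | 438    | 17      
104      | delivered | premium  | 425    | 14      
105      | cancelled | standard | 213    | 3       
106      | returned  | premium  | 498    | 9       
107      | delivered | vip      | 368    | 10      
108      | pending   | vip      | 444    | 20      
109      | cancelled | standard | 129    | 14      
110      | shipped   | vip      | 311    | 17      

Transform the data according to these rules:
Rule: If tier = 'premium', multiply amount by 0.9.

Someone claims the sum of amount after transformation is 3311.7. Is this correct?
Yes, the result is correct.

Step 1: Calculate the correct sum after transformation
Step 2: Apply multiplier 0.9 to records where tier = 'premium'
Step 3: Correct result = 3311.7
Step 4: Claimed result = 3311.7
Step 5: 3311.7 = 3311.7 ✓
Conclusion: The claimed result is correct.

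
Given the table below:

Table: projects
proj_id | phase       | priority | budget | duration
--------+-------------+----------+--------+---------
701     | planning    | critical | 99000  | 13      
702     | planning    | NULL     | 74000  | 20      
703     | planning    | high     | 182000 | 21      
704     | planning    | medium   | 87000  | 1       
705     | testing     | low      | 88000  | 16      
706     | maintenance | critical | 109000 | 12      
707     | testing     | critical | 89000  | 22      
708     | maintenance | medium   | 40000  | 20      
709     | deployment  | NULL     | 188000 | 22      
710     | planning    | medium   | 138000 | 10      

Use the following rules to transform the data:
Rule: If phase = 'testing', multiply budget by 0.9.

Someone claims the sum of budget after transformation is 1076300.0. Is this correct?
Yes, the result is correct.

Step 1: Calculate the correct sum after transformation
Step 2: Apply multiplier 0.9 to records where phase = 'testing'
Step 3: Correct result = 1076300.0
Step 4: Claimed result = 1076300.0
Step 5: 1076300.0 = 1076300.0 ✓
Conclusion: The claimed result is correct.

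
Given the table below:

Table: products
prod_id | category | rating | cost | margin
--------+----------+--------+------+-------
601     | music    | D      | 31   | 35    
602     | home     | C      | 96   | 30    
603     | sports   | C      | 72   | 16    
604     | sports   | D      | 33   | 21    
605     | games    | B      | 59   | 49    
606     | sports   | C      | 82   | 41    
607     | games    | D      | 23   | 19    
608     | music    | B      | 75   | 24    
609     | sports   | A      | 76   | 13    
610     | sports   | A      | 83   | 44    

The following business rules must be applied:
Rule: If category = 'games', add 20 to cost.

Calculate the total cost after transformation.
670

Step 1: Count records where category = 'games': 2
Step 2: Total bonus added: 2 × 20 = 40
Step 3: Original sum of cost: 630
Step 4: Final sum = 630 + 40 = 670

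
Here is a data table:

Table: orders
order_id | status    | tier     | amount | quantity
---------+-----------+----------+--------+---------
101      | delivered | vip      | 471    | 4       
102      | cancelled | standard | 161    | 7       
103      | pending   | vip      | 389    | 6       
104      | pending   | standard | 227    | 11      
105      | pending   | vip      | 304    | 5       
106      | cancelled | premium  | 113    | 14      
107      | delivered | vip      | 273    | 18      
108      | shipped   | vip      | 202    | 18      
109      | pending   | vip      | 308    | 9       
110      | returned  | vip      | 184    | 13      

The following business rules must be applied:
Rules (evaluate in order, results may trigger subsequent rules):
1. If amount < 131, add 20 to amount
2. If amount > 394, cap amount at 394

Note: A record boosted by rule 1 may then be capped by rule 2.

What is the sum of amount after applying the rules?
2575

Step 1: Apply rule 1 to records with amount < 131
  - 1 records get bonus of 20
  - Of these, 0 records then exceed 394 and get capped
Step 2: Apply rule 2 to records with amount > 394
  - 1 records (original) are capped
Step 3: Calculate final sum = 2575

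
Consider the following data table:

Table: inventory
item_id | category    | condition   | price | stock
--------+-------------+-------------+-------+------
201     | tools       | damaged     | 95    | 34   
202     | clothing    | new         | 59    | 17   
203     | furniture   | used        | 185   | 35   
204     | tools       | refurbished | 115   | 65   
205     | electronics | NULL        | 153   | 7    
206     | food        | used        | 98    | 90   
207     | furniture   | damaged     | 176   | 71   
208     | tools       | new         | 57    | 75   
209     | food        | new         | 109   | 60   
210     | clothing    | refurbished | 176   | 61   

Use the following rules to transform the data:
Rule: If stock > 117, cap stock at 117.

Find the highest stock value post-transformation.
90

Step 1: Original maximum stock = 90
Step 2: Check cap of 117 against maximum
Step 3: No records exceed the cap (max 90 <= cap 117), so no capping applies
Step 4: Maximum after transformation = 90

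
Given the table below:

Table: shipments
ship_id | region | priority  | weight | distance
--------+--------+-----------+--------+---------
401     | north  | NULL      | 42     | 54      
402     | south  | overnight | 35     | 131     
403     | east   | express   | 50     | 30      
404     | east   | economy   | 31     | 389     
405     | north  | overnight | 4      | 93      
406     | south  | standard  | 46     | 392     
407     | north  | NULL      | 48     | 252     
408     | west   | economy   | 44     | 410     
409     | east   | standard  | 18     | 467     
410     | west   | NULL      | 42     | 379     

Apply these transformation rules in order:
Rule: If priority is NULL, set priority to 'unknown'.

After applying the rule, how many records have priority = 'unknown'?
3

Step 1: Count records where priority IS NULL
Step 2: Found 3 records with NULL priority
Step 3: These records will have priority set to 'unknown'
Step 4: Records already having priority = 'unknown': 0
Step 5: Answer: 3 + 0 = 3 records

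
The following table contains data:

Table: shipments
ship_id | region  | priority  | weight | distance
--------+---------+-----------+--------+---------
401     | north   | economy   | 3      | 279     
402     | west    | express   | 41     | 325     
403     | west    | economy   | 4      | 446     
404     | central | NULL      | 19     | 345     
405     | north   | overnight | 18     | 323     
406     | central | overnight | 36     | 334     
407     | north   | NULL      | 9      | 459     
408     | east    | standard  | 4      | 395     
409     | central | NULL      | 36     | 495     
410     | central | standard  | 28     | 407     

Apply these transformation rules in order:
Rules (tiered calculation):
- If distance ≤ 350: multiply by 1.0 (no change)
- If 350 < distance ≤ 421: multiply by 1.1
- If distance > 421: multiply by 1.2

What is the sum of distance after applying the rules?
4168.2

Step 1: Tier 1 (distance ≤ 350): 5 records, sum = 1606 × 1.0 = 1606.0
Step 2: Tier 2 (350 < distance ≤ 421): 2 records, sum = 802 × 1.1 = 882.2
Step 3: Tier 3 (distance > 421): 3 records, sum = 1400 × 1.2 = 1680.0
Step 4: Final sum = 1606.0 + 882.2 + 1680.0 = 4168.2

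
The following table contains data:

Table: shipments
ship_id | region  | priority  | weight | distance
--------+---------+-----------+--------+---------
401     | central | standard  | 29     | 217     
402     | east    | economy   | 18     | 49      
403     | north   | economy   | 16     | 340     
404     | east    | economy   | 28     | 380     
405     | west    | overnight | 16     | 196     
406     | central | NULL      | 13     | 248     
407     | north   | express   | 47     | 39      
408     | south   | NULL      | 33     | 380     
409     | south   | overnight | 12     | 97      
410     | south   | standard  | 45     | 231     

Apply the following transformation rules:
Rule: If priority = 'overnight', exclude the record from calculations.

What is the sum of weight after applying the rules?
229

Step 1: Identify records where priority = 'overnight'
Step 2: The excluded records sum to 28
Step 3: Original total weight = 257
Step 4: Remaining total = 257 - 28 = 229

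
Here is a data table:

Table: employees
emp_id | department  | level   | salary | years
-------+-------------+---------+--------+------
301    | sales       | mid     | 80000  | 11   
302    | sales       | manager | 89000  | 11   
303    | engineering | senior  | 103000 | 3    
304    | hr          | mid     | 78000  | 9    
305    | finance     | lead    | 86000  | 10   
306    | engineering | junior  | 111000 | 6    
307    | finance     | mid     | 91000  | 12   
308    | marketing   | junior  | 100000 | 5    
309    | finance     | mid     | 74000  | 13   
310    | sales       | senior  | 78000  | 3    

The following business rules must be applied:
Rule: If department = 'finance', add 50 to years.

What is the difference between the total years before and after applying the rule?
150

Step 1: Original sum of years = 83
Step 2: 3 records have department = 'finance'
Step 3: Each affected record changes by 50
Step 4: Total change = 3 × 50 = 150
Step 5: New sum = 83 + 150 = 233
Step 6: Difference = |233 - 83| = 150
        (Sum increased by 150)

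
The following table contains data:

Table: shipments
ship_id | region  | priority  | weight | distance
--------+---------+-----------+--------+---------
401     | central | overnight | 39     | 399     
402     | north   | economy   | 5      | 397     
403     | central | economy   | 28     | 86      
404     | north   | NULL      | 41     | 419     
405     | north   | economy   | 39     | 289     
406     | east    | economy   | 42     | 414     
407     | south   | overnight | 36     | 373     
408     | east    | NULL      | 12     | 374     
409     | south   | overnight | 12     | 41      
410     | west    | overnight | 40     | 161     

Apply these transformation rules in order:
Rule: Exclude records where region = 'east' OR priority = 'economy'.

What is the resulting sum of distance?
1393

Step 1: Find records where region = 'east' OR priority = 'economy'
Step 2: 5 records match, summing to 1560
Step 3: Original sum: 2953
Step 4: Remaining sum = 2953 - 1560 = 1393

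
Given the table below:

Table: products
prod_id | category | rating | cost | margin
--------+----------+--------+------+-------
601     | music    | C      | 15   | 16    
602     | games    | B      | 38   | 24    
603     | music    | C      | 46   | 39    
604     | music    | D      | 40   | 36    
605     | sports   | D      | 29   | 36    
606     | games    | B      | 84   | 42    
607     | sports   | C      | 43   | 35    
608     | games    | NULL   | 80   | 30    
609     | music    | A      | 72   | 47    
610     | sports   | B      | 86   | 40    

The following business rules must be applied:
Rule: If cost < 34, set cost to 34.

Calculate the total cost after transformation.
557

Step 1: 2 records have cost < 34
Step 2: These records originally summed to 44
Step 3: After setting to minimum: 2 × 34 = 68
Step 4: Unaffected records sum: 489
Step 5: Final sum = 68 + 489 = 557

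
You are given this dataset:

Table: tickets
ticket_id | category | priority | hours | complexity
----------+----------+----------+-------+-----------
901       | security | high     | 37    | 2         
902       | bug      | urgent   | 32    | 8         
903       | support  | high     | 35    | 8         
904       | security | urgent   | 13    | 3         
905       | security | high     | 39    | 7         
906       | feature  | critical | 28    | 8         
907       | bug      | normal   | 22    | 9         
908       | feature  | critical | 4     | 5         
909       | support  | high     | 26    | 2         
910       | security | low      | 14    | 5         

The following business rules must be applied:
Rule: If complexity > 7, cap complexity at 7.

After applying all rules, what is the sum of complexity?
52

Step 1: 4 records have complexity > 7
Step 2: These records originally summed to 33
Step 3: After capping: 4 × 7 = 28
Step 4: Unaffected records sum: 24
Step 5: Final sum = 28 + 24 = 52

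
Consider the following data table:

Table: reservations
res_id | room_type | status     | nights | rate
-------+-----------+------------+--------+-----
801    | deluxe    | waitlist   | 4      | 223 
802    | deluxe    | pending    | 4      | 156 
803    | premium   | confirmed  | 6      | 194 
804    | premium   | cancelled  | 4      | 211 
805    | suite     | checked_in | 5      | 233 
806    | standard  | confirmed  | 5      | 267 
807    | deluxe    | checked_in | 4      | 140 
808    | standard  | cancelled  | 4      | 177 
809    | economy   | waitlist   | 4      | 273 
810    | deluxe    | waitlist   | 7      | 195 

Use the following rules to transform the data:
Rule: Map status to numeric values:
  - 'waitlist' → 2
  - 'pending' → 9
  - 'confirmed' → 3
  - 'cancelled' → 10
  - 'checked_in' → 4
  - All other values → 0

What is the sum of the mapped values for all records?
49

Step 1: Apply mapping to each record
Step 2: Count by status:
  'waitlist': 3 records × 2 = 6
  'pending': 1 records × 9 = 9
  'confirmed': 2 records × 3 = 6
  'cancelled': 2 records × 10 = 20
  'checked_in': 2 records × 4 = 8
Step 3: Sum all mapped values = 49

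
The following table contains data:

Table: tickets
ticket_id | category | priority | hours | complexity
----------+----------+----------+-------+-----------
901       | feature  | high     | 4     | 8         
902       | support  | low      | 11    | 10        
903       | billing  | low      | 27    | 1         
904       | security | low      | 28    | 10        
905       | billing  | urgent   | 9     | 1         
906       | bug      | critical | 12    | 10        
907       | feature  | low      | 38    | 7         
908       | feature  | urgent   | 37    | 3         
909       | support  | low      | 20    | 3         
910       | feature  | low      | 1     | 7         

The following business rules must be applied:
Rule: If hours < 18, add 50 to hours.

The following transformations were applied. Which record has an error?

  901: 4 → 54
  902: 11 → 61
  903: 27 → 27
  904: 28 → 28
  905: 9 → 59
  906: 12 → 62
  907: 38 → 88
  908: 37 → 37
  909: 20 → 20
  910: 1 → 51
Record 907 has an error. The correct transformed value should be 38, not 88.

Step 1: Check each record against the rule
Step 2: Record 907 has hours = 38
Step 3: Since 38 >= 18, the bonus should not have been applied
Step 4: Correct value = 38, but claimed value = 88
Conclusion: Record 907 has the error.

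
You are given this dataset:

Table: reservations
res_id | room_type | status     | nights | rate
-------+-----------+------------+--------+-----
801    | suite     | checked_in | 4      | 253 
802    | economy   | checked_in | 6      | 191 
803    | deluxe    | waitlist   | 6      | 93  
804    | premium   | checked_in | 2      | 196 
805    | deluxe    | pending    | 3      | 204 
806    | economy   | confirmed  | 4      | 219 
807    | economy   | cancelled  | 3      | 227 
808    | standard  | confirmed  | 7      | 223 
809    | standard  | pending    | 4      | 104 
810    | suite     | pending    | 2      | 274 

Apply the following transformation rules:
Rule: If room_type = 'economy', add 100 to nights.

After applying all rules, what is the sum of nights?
341

Step 1: Count records where room_type = 'economy': 3
Step 2: Total bonus added: 3 × 100 = 300
Step 3: Original sum of nights: 41
Step 4: Final sum = 41 + 300 = 341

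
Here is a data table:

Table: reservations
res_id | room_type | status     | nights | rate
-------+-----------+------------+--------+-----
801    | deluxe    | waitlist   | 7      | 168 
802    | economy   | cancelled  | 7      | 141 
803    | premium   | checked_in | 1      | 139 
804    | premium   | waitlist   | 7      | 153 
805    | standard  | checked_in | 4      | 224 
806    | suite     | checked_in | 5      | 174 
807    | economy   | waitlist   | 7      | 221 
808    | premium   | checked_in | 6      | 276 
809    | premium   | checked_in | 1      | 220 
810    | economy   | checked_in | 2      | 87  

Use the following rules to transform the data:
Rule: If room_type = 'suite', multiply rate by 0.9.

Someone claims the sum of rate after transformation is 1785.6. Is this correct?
Yes, the result is correct.

Step 1: Calculate the correct sum after transformation
Step 2: Apply multiplier 0.9 to records where room_type = 'suite'
Step 3: Correct result = 1785.6
Step 4: Claimed result = 1785.6
Step 5: 1785.6 = 1785.6 ✓
Conclusion: The claimed result is correct.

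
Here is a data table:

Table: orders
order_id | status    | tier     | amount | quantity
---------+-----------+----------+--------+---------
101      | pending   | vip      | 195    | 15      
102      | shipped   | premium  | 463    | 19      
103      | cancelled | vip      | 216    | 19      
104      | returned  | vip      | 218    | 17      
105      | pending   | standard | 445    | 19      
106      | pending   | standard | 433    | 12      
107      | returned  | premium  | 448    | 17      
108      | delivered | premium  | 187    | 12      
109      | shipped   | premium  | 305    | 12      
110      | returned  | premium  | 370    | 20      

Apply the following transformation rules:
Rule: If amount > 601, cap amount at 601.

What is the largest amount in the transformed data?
463

Step 1: Original maximum amount = 463
Step 2: Check cap of 601 against maximum
Step 3: No records exceed the cap (max 463 <= cap 601), so no capping applies
Step 4: Maximum after transformation = 463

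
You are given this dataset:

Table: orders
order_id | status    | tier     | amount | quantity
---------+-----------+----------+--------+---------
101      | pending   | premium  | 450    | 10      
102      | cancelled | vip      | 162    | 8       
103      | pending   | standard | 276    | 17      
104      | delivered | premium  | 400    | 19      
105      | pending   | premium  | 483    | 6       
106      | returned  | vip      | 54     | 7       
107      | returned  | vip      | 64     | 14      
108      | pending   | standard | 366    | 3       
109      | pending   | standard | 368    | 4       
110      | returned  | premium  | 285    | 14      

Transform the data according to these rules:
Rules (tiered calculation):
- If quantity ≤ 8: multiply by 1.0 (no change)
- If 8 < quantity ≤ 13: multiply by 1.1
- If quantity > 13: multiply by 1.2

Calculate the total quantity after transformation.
115.8

Step 1: Tier 1 (quantity ≤ 8): 5 records, sum = 28 × 1.0 = 28.0
Step 2: Tier 2 (8 < quantity ≤ 13): 1 records, sum = 10 × 1.1 = 11.0
Step 3: Tier 3 (quantity > 13): 4 records, sum = 64 × 1.2 = 76.8
Step 4: Final sum = 28.0 + 11.0 + 76.8 = 115.8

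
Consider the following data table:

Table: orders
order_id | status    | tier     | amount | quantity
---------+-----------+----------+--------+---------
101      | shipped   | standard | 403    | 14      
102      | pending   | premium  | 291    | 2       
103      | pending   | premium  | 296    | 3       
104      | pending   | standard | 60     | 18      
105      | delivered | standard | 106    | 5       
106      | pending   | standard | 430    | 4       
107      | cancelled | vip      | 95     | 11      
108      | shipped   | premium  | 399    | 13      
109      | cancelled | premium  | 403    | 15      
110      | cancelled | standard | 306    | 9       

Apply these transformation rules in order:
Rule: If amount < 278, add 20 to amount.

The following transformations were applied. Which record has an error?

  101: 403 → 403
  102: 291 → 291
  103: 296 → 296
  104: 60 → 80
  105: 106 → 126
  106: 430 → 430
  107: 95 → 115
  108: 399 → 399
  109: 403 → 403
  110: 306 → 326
Record 110 has an error. The correct transformed value should be 306, not 326.

Step 1: Check each record against the rule
Step 2: Record 110 has amount = 306
Step 3: Since 306 >= 278, the bonus should not have been applied
Step 4: Correct value = 306, but claimed value = 326
Conclusion: Record 110 has the error.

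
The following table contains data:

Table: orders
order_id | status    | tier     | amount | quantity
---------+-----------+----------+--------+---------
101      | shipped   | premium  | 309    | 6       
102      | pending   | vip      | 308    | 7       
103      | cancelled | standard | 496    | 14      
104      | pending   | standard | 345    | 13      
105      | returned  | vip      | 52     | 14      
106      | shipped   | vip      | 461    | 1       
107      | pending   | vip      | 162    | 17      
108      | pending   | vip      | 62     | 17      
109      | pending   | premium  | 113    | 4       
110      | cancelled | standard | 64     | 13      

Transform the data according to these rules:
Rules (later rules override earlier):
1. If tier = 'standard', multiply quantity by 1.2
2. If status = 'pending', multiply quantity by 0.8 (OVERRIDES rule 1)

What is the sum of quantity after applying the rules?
99.8

Step 1: Rule 2 takes priority for records with status = 'pending'
  - 5 records: 58 × 0.8 = 46.4
Step 2: Rule 1 applies to remaining records with tier = 'standard'
  - 2 records: 27 × 1.2 = 32.4
Step 3: Other records unchanged: 21
Step 4: Final sum = 46.4 + 32.4 + 21 = 99.8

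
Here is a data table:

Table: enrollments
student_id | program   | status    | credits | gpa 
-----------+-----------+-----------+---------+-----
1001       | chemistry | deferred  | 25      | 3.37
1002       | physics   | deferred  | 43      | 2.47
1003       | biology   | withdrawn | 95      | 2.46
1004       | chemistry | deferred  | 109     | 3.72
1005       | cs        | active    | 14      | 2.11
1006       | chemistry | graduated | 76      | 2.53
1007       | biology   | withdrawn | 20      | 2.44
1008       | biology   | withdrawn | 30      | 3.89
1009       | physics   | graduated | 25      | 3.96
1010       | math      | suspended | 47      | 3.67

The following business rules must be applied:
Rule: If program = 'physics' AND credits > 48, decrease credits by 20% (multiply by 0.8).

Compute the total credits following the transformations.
484

Step 1: Find records where program = 'physics' AND credits > 48
Step 2: 0 records match, summing to 0
Step 3: After multiplier: 0 × 0.8 = 0.0
Step 4: Unaffected records sum: 484
Step 5: Final sum = 0.0 + 484 = 484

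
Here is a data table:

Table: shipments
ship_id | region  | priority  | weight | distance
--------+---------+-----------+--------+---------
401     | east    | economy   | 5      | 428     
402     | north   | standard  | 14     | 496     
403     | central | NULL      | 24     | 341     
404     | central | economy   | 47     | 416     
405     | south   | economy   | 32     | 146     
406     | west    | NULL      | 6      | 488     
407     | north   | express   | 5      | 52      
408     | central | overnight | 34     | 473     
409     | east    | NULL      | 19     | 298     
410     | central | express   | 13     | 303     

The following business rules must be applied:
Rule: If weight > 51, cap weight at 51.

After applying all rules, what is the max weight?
47

Step 1: Original maximum weight = 47
Step 2: Check cap of 51 against maximum
Step 3: No records exceed the cap (max 47 <= cap 51), so no capping applies
Step 4: Maximum after transformation = 47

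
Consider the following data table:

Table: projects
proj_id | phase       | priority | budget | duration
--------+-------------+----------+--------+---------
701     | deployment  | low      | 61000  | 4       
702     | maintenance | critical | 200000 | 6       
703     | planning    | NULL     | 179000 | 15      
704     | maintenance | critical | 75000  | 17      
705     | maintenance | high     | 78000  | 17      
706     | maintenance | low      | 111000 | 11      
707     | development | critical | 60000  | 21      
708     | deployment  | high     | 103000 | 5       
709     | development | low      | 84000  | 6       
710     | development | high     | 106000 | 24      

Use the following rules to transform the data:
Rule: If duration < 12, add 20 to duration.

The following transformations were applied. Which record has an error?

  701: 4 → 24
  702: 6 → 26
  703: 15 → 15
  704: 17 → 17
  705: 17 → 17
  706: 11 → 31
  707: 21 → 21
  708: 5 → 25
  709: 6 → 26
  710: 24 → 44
Record 710 has an error. The correct transformed value should be 24, not 44.

Step 1: Check each record against the rule
Step 2: Record 710 has duration = 24
Step 3: Since 24 >= 12, the bonus should not have been applied
Step 4: Correct value = 24, but claimed value = 44
Conclusion: Record 710 has the error.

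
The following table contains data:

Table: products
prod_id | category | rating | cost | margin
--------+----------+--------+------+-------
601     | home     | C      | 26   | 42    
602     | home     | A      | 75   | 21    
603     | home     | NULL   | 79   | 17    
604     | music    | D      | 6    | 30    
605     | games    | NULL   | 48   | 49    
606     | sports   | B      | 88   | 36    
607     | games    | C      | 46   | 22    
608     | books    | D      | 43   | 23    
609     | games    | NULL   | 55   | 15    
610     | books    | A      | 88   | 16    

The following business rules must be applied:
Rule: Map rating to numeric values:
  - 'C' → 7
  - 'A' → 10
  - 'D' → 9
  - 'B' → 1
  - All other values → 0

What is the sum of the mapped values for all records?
53

Step 1: Apply mapping to each record
Step 2: Count by status:
  'C': 2 records × 7 = 14
  'A': 2 records × 10 = 20
  'D': 2 records × 9 = 18
  'B': 1 records × 1 = 1
Step 3: Sum all mapped values = 53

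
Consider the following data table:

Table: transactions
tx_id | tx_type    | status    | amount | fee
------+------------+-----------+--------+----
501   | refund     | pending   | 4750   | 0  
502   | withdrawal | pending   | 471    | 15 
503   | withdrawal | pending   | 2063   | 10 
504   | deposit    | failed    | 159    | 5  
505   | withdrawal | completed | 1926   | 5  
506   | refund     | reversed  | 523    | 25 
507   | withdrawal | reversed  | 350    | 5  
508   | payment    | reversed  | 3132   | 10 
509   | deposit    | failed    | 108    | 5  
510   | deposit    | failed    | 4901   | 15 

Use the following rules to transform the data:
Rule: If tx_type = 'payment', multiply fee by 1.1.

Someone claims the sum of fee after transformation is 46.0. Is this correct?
No, the correct result is 96.0.

Step 1: Calculate the correct sum after transformation
Step 2: Apply multiplier 1.1 to records where tx_type = 'payment'
Step 3: Correct result = 96.0
Step 4: Claimed result = 46.0
Step 5: 96.0 ≠ 46.0
Conclusion: The claimed result is incorrect. The correct answer is 96.0.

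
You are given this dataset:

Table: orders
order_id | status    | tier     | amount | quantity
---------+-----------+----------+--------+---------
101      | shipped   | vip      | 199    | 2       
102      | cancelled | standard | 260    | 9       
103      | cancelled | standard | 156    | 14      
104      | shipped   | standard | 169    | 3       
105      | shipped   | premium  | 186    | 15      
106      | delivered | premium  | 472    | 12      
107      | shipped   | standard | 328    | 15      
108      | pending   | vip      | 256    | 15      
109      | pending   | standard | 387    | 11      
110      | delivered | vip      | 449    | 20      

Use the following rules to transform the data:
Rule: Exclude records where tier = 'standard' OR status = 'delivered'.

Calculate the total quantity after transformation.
32

Step 1: Find records where tier = 'standard' OR status = 'delivered'
Step 2: 7 records match, summing to 84
Step 3: Original sum: 116
Step 4: Remaining sum = 116 - 84 = 32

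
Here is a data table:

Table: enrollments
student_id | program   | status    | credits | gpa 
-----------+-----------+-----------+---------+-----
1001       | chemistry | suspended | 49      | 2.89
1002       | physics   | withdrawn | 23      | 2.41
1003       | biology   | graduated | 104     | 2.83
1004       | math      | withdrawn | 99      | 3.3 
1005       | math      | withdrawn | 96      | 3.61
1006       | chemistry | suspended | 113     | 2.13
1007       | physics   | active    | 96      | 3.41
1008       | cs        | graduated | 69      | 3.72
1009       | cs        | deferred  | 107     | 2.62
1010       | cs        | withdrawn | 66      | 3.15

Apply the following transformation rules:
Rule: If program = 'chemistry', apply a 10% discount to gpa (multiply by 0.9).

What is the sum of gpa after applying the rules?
29.57

Step 1: Records with program = 'chemistry' have total gpa = 5.02
Step 2: Apply multiplier: 5.02 × 0.9 = 4.52
Step 3: Other records total: 25.05
Step 4: Final sum = 4.52 + 25.05 = 29.57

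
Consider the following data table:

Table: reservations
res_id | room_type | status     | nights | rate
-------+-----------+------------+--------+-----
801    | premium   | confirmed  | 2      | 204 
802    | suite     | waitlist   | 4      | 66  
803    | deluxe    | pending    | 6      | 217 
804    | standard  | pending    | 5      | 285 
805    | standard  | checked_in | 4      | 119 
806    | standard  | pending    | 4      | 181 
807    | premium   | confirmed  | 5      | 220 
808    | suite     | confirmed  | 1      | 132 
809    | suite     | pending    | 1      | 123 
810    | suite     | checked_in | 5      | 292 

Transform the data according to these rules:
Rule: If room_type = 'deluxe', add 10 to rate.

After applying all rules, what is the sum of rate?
1849

Step 1: Count records where room_type = 'deluxe': 1
Step 2: Total bonus added: 1 × 10 = 10
Step 3: Original sum of rate: 1839
Step 4: Final sum = 1839 + 10 = 1849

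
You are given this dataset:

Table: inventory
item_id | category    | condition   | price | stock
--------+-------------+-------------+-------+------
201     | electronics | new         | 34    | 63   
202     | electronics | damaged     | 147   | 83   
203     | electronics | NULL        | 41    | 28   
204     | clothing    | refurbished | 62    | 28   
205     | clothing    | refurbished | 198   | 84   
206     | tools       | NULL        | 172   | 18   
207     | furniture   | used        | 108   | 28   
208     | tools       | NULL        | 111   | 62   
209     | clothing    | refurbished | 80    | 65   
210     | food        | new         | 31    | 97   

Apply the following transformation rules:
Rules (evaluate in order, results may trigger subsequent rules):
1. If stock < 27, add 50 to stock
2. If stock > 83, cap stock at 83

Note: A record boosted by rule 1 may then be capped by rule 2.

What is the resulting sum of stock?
591

Step 1: Apply rule 1 to records with stock < 27
  - 1 records get bonus of 50
  - Of these, 0 records then exceed 83 and get capped
Step 2: Apply rule 2 to records with stock > 83
  - 2 records (original) are capped
Step 3: Calculate final sum = 591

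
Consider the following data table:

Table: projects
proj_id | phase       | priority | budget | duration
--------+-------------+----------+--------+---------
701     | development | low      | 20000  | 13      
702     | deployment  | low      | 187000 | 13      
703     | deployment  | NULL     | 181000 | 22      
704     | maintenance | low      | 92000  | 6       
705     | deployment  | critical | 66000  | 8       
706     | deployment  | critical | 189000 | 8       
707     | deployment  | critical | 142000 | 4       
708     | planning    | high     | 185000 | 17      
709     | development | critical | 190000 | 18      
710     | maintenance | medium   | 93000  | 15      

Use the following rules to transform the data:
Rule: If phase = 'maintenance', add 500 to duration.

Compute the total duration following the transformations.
1124

Step 1: Count records where phase = 'maintenance': 2
Step 2: Total bonus added: 2 × 500 = 1000
Step 3: Original sum of duration: 124
Step 4: Final sum = 124 + 1000 = 1124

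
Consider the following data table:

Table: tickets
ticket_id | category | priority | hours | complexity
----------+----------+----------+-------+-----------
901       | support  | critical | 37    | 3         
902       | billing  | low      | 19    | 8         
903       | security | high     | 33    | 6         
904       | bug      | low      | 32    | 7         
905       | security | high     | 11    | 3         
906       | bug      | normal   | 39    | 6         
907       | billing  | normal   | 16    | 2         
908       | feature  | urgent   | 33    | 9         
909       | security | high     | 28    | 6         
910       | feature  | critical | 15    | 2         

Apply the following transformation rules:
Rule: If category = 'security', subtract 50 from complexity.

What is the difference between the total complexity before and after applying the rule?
150

Step 1: Original sum of complexity = 52
Step 2: 3 records have category = 'security'
Step 3: Each affected record changes by -50
Step 4: Total change = 3 × -50 = -150
Step 5: New sum = 52 + -150 = -98
Step 6: Difference = |-98 - 52| = 150
        (Sum decreased by 150)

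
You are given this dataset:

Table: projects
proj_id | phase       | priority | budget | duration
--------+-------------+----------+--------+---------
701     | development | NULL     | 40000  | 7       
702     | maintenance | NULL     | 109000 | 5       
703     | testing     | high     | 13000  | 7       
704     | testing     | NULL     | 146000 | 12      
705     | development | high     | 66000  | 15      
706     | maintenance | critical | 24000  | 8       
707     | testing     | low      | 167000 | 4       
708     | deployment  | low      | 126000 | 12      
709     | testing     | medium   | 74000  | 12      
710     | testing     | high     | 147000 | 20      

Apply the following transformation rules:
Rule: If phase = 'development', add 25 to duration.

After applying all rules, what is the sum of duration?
152

Step 1: Count records where phase = 'development': 2
Step 2: Total bonus added: 2 × 25 = 50
Step 3: Original sum of duration: 102
Step 4: Final sum = 102 + 50 = 152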